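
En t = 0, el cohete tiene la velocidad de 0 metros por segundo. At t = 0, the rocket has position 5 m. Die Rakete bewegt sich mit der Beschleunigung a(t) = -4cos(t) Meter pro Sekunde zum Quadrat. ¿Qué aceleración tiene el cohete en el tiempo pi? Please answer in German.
Mit a(t) = -4·cos(t) und Einsetzen von t = pi, finden wir a = 4.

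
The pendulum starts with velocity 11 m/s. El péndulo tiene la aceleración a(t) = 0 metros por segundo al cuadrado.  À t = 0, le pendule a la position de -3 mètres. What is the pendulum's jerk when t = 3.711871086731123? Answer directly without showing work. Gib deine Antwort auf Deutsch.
Die Antwort ist 0.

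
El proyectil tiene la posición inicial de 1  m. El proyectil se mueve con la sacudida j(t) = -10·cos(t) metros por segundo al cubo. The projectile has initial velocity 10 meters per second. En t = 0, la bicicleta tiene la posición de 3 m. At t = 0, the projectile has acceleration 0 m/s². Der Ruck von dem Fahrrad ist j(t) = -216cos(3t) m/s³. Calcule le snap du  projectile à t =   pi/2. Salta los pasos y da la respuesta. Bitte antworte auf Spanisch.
El snap en t = pi/2 es s = 10.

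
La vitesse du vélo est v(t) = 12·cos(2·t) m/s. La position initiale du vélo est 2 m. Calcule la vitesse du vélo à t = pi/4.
Nous avons la vitesse v(t) = 12·cos(2·t). En substituant t = pi/4: v(pi/4) = 0.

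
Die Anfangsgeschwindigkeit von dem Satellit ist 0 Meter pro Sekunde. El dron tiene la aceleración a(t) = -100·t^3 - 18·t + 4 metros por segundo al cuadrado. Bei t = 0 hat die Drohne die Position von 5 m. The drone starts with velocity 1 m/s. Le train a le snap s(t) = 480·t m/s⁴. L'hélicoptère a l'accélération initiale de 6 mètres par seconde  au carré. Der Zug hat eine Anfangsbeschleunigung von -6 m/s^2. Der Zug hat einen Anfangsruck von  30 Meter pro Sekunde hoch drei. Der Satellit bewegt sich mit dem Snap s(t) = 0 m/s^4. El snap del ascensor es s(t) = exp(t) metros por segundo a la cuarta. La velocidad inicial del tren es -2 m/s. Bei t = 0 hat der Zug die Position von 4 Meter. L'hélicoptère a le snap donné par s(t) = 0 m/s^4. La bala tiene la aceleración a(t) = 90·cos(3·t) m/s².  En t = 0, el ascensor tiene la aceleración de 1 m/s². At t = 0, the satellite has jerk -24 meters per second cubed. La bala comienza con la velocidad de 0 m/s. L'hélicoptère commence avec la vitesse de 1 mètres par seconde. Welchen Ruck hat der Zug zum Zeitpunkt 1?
Um dies zu lösen, müssen wir 1 Stammfunktion unserer Gleichung für den Snap s(t) = 480·t finden. Die Stammfunktion von dem Snap ist der Ruck. Mit j(0) = 30 erhalten wir j(t) = 240·t^2 + 30. Aus der Gleichung für den Ruck j(t) = 240·t^2 + 30, setzen wir t = 1 ein und erhalten j = 270.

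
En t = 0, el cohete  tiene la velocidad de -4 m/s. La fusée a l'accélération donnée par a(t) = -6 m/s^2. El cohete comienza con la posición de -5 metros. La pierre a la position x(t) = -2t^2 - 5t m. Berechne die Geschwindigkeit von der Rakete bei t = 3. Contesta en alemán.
Wir müssen die Stammfunktion unserer Gleichung für die Beschleunigung a(t) = -6 1-mal finden. Mit ∫a(t)dt und Anwendung von v(0) = -4, finden wir v(t) = -6·t - 4. Wir haben die Geschwindigkeit v(t) = -6·t - 4. Durch Einsetzen von t = 3: v(3) = -22.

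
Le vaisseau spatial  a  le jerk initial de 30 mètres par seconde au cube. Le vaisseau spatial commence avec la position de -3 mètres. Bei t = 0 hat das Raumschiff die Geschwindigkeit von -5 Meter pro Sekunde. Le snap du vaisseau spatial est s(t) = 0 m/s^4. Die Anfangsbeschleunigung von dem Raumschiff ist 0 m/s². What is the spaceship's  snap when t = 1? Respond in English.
Using s(t) = 0 and substituting t = 1, we find s = 0.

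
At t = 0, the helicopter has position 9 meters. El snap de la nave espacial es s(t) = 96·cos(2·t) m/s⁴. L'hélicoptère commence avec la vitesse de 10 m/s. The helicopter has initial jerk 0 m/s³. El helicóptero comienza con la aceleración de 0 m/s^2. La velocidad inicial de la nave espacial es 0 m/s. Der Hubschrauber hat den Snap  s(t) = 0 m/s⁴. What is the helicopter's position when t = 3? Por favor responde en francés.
Nous devons trouver l'intégrale de notre équation du snap s(t) = 0 4 fois. En prenant ∫s(t)dt et en appliquant j(0) = 0, nous trouvons j(t) = 0. En prenant ∫j(t)dt et en appliquant a(0) = 0, nous trouvons a(t) = 0. En intégrant l'accélération et en utilisant la condition initiale v(0) = 10, nous obtenons v(t) = 10. La primitive de la vitesse est la position. En utilisant x(0) = 9, nous obtenons x(t) = 10·t + 9. De l'équation de la position x(t) = 10·t + 9, nous substituons t = 3 pour obtenir x = 39.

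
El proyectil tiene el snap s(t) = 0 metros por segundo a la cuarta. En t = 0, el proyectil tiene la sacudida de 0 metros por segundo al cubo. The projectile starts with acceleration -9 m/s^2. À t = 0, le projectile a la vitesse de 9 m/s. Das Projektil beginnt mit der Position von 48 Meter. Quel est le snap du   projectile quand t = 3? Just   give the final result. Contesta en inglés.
At t = 3, s = 0.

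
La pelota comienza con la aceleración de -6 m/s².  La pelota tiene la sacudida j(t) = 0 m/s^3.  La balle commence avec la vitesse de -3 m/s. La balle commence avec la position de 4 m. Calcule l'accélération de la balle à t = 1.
Nous devons intégrer notre équation du jerk j(t) = 0 1 fois. La primitive du jerk est l'accélération. En utilisant a(0) = -6, nous obtenons a(t) = -6. De l'équation de l'accélération a(t) = -6, nous substituons t = 1 pour obtenir a = -6.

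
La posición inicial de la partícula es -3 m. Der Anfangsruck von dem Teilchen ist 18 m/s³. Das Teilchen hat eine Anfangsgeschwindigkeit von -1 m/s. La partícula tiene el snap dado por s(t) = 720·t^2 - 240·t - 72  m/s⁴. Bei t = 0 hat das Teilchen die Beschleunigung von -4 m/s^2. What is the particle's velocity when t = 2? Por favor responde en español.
Debemos encontrar la antiderivada de nuestra ecuación del snap s(t) = 720·t^2 - 240·t - 72 3 veces. Integrando el snap y usando la condición inicial j(0) = 18, obtenemos j(t) = 240·t^3 - 120·t^2 - 72·t + 18. Tomando ∫j(t)dt y aplicando a(0) = -4, encontramos a(t) = 60·t^4 - 40·t^3 - 36·t^2 + 18·t - 4. La antiderivada de la aceleración, con v(0) = -1, da la velocidad: v(t) = 12·t^5 - 10·t^4 - 12·t^3 + 9·t^2 - 4·t - 1. Usando v(t) = 12·t^5 - 10·t^4 - 12·t^3 + 9·t^2 - 4·t - 1 y sustituyendo t = 2, encontramos v = 155.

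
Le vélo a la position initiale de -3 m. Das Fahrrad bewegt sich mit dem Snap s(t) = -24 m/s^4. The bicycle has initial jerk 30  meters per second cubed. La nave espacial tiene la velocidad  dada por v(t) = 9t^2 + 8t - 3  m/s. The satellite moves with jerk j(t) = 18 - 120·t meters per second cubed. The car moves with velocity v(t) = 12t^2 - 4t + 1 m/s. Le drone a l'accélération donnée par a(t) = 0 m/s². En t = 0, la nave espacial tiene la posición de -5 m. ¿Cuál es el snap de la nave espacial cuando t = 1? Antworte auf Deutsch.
Wir müssen unsere Gleichung für die Geschwindigkeit v(t) = 9·t^2 + 8·t - 3 3-mal ableiten. Mit d/dt von v(t) finden wir a(t) = 18·t + 8. Durch Ableiten von der Beschleunigung erhalten wir den Ruck: j(t) = 18. Durch Ableiten von dem Ruck erhalten wir den Snap: s(t) = 0. Mit s(t) = 0 und Einsetzen von t = 1, finden wir s = 0.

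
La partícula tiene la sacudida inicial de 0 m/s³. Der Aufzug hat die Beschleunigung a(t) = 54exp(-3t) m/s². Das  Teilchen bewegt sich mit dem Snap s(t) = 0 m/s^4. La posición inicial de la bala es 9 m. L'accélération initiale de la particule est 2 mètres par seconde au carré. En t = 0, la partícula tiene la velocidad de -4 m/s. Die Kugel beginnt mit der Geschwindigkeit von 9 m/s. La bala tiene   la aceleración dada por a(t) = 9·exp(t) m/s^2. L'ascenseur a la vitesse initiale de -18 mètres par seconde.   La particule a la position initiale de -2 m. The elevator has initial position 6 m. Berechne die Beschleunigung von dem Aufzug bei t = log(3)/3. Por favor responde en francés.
Nous avons l'accélération a(t) = 54·exp(-3·t). En substituant t = log(3)/3: a(log(3)/3) = 18.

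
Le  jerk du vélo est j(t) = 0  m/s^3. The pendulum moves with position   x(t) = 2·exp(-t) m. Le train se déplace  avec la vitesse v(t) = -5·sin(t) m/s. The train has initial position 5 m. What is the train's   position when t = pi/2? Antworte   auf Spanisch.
Partiendo de la velocidad v(t) = -5·sin(t), tomamos 1 integral. La integral de la velocidad, con x(0) = 5, da la posición: x(t) = 5·cos(t). Tenemos la posición x(t) = 5·cos(t). Sustituyendo t = pi/2: x(pi/2) = 0.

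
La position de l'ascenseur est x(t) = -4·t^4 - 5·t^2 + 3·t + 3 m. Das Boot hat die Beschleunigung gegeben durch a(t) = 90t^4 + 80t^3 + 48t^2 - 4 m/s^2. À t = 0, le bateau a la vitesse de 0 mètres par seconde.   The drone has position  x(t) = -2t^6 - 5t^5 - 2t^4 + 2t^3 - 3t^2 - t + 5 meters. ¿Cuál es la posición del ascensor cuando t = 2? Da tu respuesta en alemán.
Mit x(t) = -4·t^4 - 5·t^2 + 3·t + 3 und Einsetzen von t = 2, finden wir x = -75.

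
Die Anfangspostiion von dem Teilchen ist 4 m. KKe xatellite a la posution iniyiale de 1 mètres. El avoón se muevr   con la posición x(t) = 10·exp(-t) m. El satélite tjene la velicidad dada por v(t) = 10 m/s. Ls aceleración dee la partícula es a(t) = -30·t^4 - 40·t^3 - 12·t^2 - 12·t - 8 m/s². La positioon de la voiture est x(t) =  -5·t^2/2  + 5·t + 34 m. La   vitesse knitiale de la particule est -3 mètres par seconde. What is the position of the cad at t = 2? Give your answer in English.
From the given position equation x(t) = -5·t^2/2 + 5·t + 34, we substitute t = 2 to get x = 34.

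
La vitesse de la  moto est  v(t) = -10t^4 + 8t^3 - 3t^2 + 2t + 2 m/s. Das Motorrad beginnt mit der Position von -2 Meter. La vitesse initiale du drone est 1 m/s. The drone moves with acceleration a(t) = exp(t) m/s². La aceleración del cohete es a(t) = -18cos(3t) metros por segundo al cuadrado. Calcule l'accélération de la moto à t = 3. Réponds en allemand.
Wir müssen unsere Gleichung für die Geschwindigkeit v(t) = -10·t^4 + 8·t^3 - 3·t^2 + 2·t + 2 1-mal ableiten. Durch Ableiten von der Geschwindigkeit erhalten wir die Beschleunigung: a(t) = -40·t^3 + 24·t^2 - 6·t + 2. Aus der Gleichung für die Beschleunigung a(t) = -40·t^3 + 24·t^2 - 6·t + 2, setzen wir t = 3 ein und erhalten a = -880.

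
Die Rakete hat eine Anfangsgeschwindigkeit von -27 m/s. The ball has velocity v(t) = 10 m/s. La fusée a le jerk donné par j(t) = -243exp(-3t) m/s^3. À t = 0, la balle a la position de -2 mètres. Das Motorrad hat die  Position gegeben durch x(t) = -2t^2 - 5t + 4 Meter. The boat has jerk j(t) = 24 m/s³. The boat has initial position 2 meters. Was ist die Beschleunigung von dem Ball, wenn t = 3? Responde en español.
Partiendo de la velocidad v(t) = 10, tomamos 1 derivada. La derivada de la velocidad da la aceleración: a(t) = 0. De la ecuación de la aceleración a(t) = 0, sustituimos t = 3 para obtener a = 0.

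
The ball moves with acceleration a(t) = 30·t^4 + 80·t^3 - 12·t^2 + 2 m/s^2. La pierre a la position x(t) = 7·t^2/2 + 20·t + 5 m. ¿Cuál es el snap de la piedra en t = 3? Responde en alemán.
Ausgehend von der Position x(t) = 7·t^2/2 + 20·t + 5, nehmen wir 4 Ableitungen. Durch Ableiten von der Position erhalten wir die Geschwindigkeit: v(t) = 7·t + 20. Durch Ableiten von der Geschwindigkeit erhalten wir die Beschleunigung: a(t) = 7. Die Ableitung von der Beschleunigung ergibt den Ruck: j(t) = 0. Durch Ableiten von dem Ruck erhalten wir den Snap: s(t) = 0. Wir haben den Snap s(t) = 0. Durch Einsetzen von t = 3: s(3) = 0.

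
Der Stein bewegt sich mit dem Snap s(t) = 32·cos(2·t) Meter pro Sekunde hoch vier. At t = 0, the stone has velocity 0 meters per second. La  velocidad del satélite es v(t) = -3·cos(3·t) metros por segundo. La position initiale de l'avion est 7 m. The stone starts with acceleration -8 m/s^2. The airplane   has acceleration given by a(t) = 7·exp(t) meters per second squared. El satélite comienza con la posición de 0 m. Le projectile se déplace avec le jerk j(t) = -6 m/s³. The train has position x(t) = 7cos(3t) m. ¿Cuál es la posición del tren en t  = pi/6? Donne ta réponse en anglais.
Using x(t) = 7·cos(3·t) and substituting t = pi/6, we find x = 0.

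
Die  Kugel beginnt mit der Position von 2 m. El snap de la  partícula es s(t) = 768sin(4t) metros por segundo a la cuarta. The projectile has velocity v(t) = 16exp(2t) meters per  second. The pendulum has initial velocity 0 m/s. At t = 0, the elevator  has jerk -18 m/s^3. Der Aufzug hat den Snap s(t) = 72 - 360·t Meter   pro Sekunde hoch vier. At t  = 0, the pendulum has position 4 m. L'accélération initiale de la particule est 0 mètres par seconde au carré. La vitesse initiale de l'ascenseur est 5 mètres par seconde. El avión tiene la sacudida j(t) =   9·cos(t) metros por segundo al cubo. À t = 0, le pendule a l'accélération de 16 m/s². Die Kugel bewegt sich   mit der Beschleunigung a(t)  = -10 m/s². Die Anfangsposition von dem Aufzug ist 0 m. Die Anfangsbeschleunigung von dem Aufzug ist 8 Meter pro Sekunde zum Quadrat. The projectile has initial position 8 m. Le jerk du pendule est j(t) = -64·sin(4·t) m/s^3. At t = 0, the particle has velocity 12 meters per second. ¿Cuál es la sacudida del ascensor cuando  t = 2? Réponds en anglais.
Starting from snap s(t) = 72 - 360·t, we take 1 integral. The antiderivative of snap is jerk. Using j(0) = -18, we get j(t) = -180·t^2 + 72·t - 18. We have jerk j(t) = -180·t^2 + 72·t - 18. Substituting t = 2: j(2) = -594.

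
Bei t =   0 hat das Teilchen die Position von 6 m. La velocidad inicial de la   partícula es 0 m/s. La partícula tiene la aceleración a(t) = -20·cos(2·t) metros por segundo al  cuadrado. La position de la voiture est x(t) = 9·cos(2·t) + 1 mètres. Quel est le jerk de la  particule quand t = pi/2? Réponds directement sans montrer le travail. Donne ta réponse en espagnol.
La respuesta es 0.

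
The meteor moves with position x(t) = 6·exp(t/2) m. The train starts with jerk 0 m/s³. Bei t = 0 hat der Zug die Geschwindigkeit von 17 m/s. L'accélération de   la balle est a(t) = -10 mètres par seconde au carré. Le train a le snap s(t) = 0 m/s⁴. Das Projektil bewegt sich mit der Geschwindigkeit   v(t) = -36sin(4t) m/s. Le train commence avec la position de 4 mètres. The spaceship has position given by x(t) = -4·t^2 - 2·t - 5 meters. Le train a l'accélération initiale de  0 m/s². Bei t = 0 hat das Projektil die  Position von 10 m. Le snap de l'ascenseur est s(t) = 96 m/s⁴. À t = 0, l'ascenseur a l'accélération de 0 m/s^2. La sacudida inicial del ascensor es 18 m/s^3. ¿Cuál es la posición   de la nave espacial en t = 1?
Tenemos la posición x(t) = -4·t^2 - 2·t - 5. Sustituyendo t = 1: x(1) = -11.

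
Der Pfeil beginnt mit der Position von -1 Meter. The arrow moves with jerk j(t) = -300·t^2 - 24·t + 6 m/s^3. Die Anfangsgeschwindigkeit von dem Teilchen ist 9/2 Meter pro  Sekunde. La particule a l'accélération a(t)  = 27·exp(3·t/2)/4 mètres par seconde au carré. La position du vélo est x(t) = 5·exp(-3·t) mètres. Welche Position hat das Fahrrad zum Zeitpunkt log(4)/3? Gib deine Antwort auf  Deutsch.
Mit x(t) = 5·exp(-3·t) und Einsetzen von t = log(4)/3, finden wir x = 5/4.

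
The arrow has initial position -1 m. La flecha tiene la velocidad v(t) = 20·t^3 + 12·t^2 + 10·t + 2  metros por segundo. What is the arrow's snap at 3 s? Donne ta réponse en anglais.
Starting from velocity v(t) = 20·t^3 + 12·t^2 + 10·t + 2, we take 3 derivatives. The derivative of velocity gives acceleration: a(t) = 60·t^2 + 24·t + 10. The derivative of acceleration gives jerk: j(t) = 120·t + 24. The derivative of jerk gives snap: s(t) = 120. Using s(t) = 120 and substituting t = 3, we find s = 120.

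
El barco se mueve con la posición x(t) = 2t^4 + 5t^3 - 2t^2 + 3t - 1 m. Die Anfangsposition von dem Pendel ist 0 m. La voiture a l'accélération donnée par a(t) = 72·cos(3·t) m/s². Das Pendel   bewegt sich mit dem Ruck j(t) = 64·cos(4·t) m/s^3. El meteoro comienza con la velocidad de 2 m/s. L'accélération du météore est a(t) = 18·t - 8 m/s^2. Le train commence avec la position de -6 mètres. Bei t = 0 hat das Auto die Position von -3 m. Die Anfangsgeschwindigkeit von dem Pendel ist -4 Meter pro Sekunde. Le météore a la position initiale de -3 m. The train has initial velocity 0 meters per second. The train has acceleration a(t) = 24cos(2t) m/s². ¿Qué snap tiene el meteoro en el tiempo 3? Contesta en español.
Debemos derivar nuestra ecuación de la aceleración a(t) = 18·t - 8 2 veces. Tomando d/dt de a(t), encontramos j(t) = 18. Derivando la sacudida, obtenemos el snap: s(t) = 0. Tenemos el snap s(t) = 0. Sustituyendo t = 3: s(3) = 0.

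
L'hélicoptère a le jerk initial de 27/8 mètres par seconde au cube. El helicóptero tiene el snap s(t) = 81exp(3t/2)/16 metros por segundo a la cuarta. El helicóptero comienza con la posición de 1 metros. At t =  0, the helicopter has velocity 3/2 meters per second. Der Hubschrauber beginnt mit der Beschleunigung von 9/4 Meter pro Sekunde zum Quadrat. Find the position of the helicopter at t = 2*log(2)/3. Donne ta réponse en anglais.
We need to integrate our snap equation s(t) = 81·exp(3·t/2)/16 4 times. Integrating snap and using the initial condition j(0) = 27/8, we get j(t) = 27·exp(3·t/2)/8. The antiderivative of jerk, with a(0) = 9/4, gives acceleration: a(t) = 9·exp(3·t/2)/4. The integral of acceleration is velocity. Using v(0) = 3/2, we get v(t) = 3·exp(3·t/2)/2. Finding the antiderivative of v(t) and using x(0) = 1: x(t) = exp(3·t/2). We have position x(t) = exp(3·t/2). Substituting t = 2*log(2)/3: x(2*log(2)/3) = 2.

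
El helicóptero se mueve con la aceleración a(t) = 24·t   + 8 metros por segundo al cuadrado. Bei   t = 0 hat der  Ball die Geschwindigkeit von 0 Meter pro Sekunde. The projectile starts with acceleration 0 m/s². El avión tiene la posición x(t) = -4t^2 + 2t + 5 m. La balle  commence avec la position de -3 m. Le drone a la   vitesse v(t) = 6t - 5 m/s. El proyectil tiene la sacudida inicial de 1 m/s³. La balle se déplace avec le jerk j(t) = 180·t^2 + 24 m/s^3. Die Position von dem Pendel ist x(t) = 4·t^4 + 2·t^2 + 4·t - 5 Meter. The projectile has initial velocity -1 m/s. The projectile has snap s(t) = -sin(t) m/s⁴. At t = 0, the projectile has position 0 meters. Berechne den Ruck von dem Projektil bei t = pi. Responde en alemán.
Wir müssen unsere Gleichung für den Snap s(t) = -sin(t) 1-mal integrieren. Mit ∫s(t)dt und Anwendung von j(0) = 1, finden wir j(t) = cos(t). Aus der Gleichung für den Ruck j(t) = cos(t), setzen wir t = pi ein und erhalten j = -1.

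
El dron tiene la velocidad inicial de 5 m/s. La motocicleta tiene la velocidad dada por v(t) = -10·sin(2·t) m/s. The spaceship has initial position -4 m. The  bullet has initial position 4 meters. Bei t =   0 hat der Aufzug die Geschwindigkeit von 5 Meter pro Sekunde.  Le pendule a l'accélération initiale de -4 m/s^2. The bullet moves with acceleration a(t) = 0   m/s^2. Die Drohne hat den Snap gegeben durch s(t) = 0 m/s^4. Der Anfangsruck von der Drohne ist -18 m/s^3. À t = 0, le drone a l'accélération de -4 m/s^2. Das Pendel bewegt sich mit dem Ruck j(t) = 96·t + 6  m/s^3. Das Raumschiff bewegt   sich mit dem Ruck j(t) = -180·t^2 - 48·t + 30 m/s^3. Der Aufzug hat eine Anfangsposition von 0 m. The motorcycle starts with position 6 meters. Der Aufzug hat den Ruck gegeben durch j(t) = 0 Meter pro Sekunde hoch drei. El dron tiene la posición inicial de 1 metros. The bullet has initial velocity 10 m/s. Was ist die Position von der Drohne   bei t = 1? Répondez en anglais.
To find the answer, we compute 4 antiderivatives of s(t) = 0. Finding the antiderivative of s(t) and using j(0) = -18: j(t) = -18. Integrating jerk and using the initial condition a(0) = -4, we get a(t) = -18·t - 4. Integrating acceleration and using the initial condition v(0) = 5, we get v(t) = -9·t^2 - 4·t + 5. The antiderivative of velocity, with x(0) = 1, gives position: x(t) = -3·t^3 - 2·t^2 + 5·t + 1. From the given position equation x(t) = -3·t^3 - 2·t^2 + 5·t + 1, we substitute t = 1 to get x = 1.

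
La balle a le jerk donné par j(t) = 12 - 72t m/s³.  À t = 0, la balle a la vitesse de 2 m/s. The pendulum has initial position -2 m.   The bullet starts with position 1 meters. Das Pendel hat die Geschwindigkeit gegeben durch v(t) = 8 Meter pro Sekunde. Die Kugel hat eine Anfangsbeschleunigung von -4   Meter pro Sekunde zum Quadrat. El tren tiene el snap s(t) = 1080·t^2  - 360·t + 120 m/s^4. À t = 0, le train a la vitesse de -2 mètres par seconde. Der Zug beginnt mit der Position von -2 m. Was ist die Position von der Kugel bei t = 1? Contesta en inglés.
Starting from jerk j(t) = 12 - 72·t, we take 3 integrals. Finding the antiderivative of j(t) and using a(0) = -4: a(t) = -36·t^2 + 12·t - 4. Taking ∫a(t)dt and applying v(0) = 2, we find v(t) = -12·t^3 + 6·t^2 - 4·t + 2. Finding the antiderivative of v(t) and using x(0) = 1: x(t) = -3·t^4 + 2·t^3 - 2·t^2 + 2·t + 1. We have position x(t) = -3·t^4 + 2·t^3 - 2·t^2 + 2·t + 1. Substituting t = 1: x(1) = 0.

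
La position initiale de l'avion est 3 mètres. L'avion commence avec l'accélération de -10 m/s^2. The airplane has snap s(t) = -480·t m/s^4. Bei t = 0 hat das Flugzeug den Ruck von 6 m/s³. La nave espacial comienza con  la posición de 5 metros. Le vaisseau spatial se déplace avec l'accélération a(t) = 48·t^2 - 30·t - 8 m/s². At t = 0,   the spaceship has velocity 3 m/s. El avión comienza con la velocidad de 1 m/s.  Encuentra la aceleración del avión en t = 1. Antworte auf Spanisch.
Debemos encontrar la antiderivada de nuestra ecuación del snap s(t) = -480·t 2 veces. La integral del snap es la sacudida. Usando j(0) = 6, obtenemos j(t) = 6 - 240·t^2. La antiderivada de la sacudida, con a(0) = -10, da la aceleración: a(t) = -80·t^3 + 6·t - 10. Usando a(t) = -80·t^3 + 6·t - 10 y sustituyendo t = 1, encontramos a = -84.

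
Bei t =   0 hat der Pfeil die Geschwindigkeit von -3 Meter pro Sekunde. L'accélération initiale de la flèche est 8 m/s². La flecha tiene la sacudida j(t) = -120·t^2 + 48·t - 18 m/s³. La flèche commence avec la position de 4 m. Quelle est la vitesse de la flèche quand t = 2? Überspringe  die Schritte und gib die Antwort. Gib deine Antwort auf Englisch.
v(2) = -119.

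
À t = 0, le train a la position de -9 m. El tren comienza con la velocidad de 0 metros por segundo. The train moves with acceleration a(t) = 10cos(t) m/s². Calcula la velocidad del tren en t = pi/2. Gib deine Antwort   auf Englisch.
We need to integrate our acceleration equation a(t) = 10·cos(t) 1 time. The antiderivative of acceleration is velocity. Using v(0) = 0, we get v(t) = 10·sin(t). We have velocity v(t) = 10·sin(t). Substituting t = pi/2: v(pi/2) = 10.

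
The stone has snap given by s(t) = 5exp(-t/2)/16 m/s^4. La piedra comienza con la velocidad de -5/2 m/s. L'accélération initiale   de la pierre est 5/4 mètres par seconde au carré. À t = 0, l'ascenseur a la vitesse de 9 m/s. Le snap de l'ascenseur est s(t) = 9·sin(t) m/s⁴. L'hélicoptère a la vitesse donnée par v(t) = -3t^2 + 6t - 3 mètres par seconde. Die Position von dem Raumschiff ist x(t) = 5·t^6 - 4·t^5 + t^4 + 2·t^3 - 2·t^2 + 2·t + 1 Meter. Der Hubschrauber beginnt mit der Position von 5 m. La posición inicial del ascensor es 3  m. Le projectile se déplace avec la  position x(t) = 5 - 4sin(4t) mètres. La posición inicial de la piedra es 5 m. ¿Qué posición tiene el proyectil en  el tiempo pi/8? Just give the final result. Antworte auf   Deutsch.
Bei t = pi/8, x = 1.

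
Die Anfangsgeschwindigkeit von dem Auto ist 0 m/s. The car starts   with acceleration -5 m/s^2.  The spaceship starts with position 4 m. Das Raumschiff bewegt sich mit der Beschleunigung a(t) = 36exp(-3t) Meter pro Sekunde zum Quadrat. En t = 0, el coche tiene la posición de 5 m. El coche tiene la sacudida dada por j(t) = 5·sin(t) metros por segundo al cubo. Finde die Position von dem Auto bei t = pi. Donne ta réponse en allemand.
Wir müssen die Stammfunktion unserer Gleichung für den Ruck j(t) = 5·sin(t) 3-mal finden. Durch Integration von dem Ruck und Verwendung der Anfangsbedingung a(0) = -5, erhalten wir a(t) = -5·cos(t). Durch Integration von der Beschleunigung und Verwendung der Anfangsbedingung v(0) = 0, erhalten wir v(t) = -5·sin(t). Das Integral von der Geschwindigkeit, mit x(0) = 5, ergibt die Position: x(t) = 5·cos(t). Mit x(t) = 5·cos(t) und Einsetzen von t = pi, finden wir x = -5.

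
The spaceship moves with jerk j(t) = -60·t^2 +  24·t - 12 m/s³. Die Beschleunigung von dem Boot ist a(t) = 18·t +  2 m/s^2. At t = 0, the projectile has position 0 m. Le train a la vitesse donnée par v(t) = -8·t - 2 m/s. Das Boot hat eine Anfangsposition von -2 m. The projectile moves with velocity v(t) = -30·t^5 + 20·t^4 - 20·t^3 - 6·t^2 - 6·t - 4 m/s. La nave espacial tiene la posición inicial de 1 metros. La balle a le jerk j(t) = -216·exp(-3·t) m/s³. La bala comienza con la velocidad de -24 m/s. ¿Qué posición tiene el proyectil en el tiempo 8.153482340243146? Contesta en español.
Partiendo de la velocidad v(t) = -30·t^5 + 20·t^4 - 20·t^3 - 6·t^2 - 6·t - 4, tomamos 1 integral. Tomando ∫v(t)dt y aplicando x(0) = 0, encontramos x(t) = -5·t^6 + 4·t^5 - 5·t^4 - 2·t^3 - 3·t^2 - 4·t. Usando x(t) = -5·t^6 + 4·t^5 - 5·t^4 - 2·t^3 - 3·t^2 - 4·t y sustituyendo t = 8.153482340243146, encontramos x = -1348300.27256918.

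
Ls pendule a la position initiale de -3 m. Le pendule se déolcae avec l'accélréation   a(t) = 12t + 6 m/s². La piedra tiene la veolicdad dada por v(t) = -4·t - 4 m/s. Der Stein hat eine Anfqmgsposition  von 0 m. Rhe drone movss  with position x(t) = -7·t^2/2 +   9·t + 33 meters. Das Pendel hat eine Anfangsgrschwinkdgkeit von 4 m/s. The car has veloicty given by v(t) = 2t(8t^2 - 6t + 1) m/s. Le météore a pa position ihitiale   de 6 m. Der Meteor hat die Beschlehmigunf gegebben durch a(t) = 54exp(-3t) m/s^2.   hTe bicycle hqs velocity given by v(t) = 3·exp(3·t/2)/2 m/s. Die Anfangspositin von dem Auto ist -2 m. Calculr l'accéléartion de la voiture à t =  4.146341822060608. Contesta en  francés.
Nous devons dériver notre équation de la vitesse v(t) = 2·t·(8·t^2 - 6·t + 1) 1 fois. En dérivant la vitesse, nous obtenons l'accélération: a(t) = 16·t^2 + 2·t·(16·t - 6) - 12·t + 2. Nous avons l'accélération a(t) = 16·t^2 + 2·t·(16·t - 6) - 12·t + 2. En substituant t = 4.146341822060608: a(4.146341822060608) = 727.711020528252.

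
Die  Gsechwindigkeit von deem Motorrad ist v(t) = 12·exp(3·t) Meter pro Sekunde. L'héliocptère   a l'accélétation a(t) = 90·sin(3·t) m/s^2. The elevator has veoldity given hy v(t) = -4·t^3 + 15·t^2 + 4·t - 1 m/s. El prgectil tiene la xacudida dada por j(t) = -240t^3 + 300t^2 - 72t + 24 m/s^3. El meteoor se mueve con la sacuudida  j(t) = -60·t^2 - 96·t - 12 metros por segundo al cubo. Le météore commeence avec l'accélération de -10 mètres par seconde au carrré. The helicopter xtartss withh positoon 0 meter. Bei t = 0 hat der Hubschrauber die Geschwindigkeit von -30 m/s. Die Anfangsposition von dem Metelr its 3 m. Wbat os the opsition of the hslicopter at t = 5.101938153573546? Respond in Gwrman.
Wir müssen unsere Gleichung für die Beschleunigung a(t) = 90·sin(3·t) 2-mal integrieren. Die Stammfunktion von der Beschleunigung, mit v(0) = -30, ergibt die Geschwindigkeit: v(t) = -30·cos(3·t). Mit ∫v(t)dt und Anwendung von x(0) = 0, finden wir x(t) = -10·sin(3·t). Mit x(t) = -10·sin(3·t) und Einsetzen von t = 5.101938153573546, finden wir x = -3.91396624262762.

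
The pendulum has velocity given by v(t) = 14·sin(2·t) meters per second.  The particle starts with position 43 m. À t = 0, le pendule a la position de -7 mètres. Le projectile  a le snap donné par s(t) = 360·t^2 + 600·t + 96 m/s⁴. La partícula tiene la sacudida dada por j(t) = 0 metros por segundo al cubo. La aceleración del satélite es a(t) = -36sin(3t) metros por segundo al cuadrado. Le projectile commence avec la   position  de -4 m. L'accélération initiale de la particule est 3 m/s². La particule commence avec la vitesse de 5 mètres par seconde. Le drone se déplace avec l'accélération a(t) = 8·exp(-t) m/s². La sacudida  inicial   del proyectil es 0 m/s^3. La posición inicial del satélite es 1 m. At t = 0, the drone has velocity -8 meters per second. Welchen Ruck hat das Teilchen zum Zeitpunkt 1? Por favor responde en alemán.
Wir haben den Ruck j(t) = 0. Durch Einsetzen von t = 1: j(1) = 0.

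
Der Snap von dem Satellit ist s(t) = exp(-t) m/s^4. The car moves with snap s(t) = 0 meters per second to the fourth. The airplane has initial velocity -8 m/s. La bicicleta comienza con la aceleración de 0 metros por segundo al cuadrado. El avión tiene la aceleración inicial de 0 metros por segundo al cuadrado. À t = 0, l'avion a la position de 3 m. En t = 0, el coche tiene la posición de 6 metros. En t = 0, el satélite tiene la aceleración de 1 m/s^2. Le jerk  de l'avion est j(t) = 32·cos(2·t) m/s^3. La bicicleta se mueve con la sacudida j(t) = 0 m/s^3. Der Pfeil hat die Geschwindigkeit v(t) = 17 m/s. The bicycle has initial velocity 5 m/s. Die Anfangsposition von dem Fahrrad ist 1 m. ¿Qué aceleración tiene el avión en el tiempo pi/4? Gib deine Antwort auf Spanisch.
Para resolver esto, necesitamos tomar 1 integral de nuestra ecuación de la sacudida j(t) = 32·cos(2·t). La antiderivada de la sacudida es la aceleración. Usando a(0) = 0, obtenemos a(t) = 16·sin(2·t). Usando a(t) = 16·sin(2·t) y sustituyendo t = pi/4, encontramos a = 16.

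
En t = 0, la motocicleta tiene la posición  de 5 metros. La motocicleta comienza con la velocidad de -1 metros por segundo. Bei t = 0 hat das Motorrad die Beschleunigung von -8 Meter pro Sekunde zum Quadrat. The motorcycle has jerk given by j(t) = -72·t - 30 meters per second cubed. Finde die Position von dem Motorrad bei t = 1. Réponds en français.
Nous devons intégrer notre équation du jerk j(t) = -72·t - 30 3 fois. En prenant ∫j(t)dt et en appliquant a(0) = -8, nous trouvons a(t) = -36·t^2 - 30·t - 8. En prenant ∫a(t)dt et en appliquant v(0) = -1, nous trouvons v(t) = -12·t^3 - 15·t^2 - 8·t - 1. En intégrant la vitesse et en utilisant la condition initiale x(0) = 5, nous obtenons x(t) = -3·t^4 - 5·t^3 - 4·t^2 - t + 5. De l'équation de la position x(t) = -3·t^4 - 5·t^3 - 4·t^2 - t + 5, nous substituons t = 1 pour obtenir x = -8.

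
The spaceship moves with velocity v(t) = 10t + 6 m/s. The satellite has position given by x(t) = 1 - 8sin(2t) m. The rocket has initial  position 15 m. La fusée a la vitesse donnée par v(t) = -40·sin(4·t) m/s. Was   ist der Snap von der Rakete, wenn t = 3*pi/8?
Ausgehend von der Geschwindigkeit v(t) = -40·sin(4·t), nehmen wir 3 Ableitungen. Mit d/dt von v(t) finden wir a(t) = -160·cos(4·t). Durch Ableiten von der Beschleunigung erhalten wir den Ruck: j(t) = 640·sin(4·t). Die Ableitung von dem Ruck ergibt den Snap: s(t) = 2560·cos(4·t). Wir haben den Snap s(t) = 2560·cos(4·t). Durch Einsetzen von t = 3*pi/8: s(3*pi/8) = 0.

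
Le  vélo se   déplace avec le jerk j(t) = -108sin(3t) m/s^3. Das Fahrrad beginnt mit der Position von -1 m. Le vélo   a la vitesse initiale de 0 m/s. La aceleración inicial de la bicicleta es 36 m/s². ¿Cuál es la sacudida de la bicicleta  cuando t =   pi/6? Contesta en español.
Usando j(t) = -108·sin(3·t) y sustituyendo t = pi/6, encontramos j = -108.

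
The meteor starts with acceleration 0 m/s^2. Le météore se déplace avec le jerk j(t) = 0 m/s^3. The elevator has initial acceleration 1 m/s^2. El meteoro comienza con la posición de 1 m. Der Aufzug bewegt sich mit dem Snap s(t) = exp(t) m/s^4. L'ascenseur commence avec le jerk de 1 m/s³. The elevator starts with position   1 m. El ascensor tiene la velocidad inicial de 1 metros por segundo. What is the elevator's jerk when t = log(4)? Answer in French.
En partant du snap s(t) = exp(t), nous prenons 1 intégrale. En intégrant le snap et en utilisant la condition initiale j(0) = 1, nous obtenons j(t) = exp(t). En utilisant j(t) = exp(t) et en substituant t = log(4), nous trouvons j = 4.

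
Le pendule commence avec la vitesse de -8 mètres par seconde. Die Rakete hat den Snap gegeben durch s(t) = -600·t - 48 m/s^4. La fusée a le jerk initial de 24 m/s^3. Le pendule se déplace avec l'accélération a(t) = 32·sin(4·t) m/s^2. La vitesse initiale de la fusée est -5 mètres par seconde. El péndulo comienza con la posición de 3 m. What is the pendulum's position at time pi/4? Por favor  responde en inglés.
We need to integrate our acceleration equation a(t) = 32·sin(4·t) 2 times. Finding the antiderivative of a(t) and using v(0) = -8: v(t) = -8·cos(4·t). Taking ∫v(t)dt and applying x(0) = 3, we find x(t) = 3 - 2·sin(4·t). We have position x(t) = 3 - 2·sin(4·t). Substituting t = pi/4: x(pi/4) = 3.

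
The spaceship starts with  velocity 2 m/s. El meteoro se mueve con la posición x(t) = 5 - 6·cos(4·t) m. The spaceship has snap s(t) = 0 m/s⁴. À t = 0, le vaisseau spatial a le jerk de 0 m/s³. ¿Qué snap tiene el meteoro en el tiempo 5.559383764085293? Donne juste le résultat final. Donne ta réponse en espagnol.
La respuesta es 1489.61294258856.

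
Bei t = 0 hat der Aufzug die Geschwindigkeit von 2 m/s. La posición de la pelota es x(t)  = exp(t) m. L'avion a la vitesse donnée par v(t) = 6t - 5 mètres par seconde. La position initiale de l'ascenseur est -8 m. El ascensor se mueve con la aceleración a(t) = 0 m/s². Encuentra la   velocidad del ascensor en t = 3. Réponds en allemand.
Wir müssen die Stammfunktion unserer Gleichung für die Beschleunigung a(t) = 0 1-mal finden. Das Integral von der Beschleunigung, mit v(0) = 2, ergibt die Geschwindigkeit: v(t) = 2. Wir haben die Geschwindigkeit v(t) = 2. Durch Einsetzen von t = 3: v(3) = 2.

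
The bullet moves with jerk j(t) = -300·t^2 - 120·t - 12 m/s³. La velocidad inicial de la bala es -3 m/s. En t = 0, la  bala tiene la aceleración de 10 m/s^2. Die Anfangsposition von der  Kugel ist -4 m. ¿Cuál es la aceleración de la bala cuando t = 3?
Partiendo de la sacudida j(t) = -300·t^2 - 120·t - 12, tomamos 1 antiderivada. Tomando ∫j(t)dt y aplicando a(0) = 10, encontramos a(t) = -100·t^3 - 60·t^2 - 12·t + 10. De la ecuación de la aceleración a(t) = -100·t^3 - 60·t^2 - 12·t + 10, sustituimos t = 3 para obtener a = -3266.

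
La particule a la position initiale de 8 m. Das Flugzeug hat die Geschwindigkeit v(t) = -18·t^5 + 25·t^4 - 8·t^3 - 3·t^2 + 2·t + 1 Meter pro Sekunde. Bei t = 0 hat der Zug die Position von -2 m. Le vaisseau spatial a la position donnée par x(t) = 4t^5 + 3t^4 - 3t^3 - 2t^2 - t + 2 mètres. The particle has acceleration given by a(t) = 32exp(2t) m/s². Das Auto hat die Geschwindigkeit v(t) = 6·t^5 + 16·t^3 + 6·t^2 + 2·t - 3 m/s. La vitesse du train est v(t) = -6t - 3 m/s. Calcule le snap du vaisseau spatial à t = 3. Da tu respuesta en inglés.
We must differentiate our position equation x(t) = 4·t^5 + 3·t^4 - 3·t^3 - 2·t^2 - t + 2 4 times. Differentiating position, we get velocity: v(t) = 20·t^4 + 12·t^3 - 9·t^2 - 4·t - 1. Taking d/dt of v(t), we find a(t) = 80·t^3 + 36·t^2 - 18·t - 4. Differentiating acceleration, we get jerk: j(t) = 240·t^2 + 72·t - 18. The derivative of jerk gives snap: s(t) = 480·t + 72. From the given snap equation s(t) = 480·t + 72, we substitute t = 3 to get s = 1512.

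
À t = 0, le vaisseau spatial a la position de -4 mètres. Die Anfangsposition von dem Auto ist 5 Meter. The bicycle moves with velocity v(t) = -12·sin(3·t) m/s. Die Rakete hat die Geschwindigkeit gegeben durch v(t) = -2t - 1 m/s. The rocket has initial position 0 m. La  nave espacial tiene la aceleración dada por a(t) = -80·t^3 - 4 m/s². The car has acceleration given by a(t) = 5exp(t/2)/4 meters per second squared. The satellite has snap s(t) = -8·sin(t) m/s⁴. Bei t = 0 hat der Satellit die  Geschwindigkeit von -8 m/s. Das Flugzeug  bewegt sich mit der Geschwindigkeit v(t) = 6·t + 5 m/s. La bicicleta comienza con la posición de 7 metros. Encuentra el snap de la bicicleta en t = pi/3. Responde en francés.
Pour résoudre ceci, nous devons prendre 3 dérivées de notre équation de la vitesse v(t) = -12·sin(3·t). La dérivée de la vitesse donne l'accélération: a(t) = -36·cos(3·t). En prenant d/dt de a(t), nous trouvons j(t) = 108·sin(3·t). En dérivant le jerk, nous obtenons le snap: s(t) = 324·cos(3·t). Nous avons le snap s(t) = 324·cos(3·t). En substituant t = pi/3: s(pi/3) = -324.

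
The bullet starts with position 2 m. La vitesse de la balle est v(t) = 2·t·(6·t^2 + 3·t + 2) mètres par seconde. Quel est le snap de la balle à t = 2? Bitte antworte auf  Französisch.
En partant de la vitesse v(t) = 2·t·(6·t^2 + 3·t + 2), nous prenons 3 dérivées. En dérivant la vitesse, nous obtenons l'accélération: a(t) = 12·t^2 + 2·t·(12·t + 3) + 6·t + 4. En dérivant l'accélération, nous obtenons le jerk: j(t) = 72·t + 12. En prenant d/dt de j(t), nous trouvons s(t) = 72. De l'équation du snap s(t) = 72, nous substituons t = 2 pour obtenir s = 72.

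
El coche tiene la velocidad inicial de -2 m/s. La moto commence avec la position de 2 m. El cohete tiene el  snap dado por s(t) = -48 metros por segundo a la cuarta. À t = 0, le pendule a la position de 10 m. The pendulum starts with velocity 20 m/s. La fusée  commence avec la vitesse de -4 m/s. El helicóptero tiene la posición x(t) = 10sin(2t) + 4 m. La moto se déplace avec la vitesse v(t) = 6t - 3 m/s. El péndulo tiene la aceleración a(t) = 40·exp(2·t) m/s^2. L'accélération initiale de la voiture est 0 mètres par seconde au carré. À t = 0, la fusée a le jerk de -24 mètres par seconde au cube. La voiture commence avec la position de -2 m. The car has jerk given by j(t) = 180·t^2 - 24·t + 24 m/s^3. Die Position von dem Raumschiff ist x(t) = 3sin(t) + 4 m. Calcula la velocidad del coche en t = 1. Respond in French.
Nous devons trouver l'intégrale de notre équation du jerk j(t) = 180·t^2 - 24·t + 24 2 fois. En intégrant le jerk et en utilisant la condition initiale a(0) = 0, nous obtenons a(t) = 12·t·(5·t^2 - t + 2). En intégrant l'accélération et en utilisant la condition initiale v(0) = -2, nous obtenons v(t) = 15·t^4 - 4·t^3 + 12·t^2 - 2. Nous avons la vitesse v(t) = 15·t^4 - 4·t^3 + 12·t^2 - 2. En substituant t = 1: v(1) = 21.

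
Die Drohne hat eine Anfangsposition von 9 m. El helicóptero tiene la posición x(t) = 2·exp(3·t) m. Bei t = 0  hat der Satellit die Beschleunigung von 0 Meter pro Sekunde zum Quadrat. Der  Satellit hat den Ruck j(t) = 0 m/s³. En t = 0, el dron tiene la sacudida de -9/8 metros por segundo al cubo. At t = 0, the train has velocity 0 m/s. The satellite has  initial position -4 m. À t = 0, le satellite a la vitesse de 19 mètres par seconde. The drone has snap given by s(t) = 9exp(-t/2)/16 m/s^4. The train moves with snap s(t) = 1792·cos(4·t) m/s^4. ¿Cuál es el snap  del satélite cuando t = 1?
Partiendo de la sacudida j(t) = 0, tomamos 1 derivada. La derivada de la sacudida da el snap: s(t) = 0. De la ecuación del snap s(t) = 0, sustituimos t = 1 para obtener s = 0.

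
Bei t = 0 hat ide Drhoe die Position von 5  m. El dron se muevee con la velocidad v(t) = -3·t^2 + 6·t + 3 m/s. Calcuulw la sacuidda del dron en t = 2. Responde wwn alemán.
Wir müssen unsere Gleichung für die Geschwindigkeit v(t) = -3·t^2 + 6·t + 3 2-mal ableiten. Mit d/dt von v(t) finden wir a(t) = 6 - 6·t. Die Ableitung von der Beschleunigung ergibt den Ruck: j(t) = -6. Wir haben den Ruck j(t) = -6. Durch Einsetzen von t = 2: j(2) = -6.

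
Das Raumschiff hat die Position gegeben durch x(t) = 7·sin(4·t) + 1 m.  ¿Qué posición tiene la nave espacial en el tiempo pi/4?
Tenemos la posición x(t) = 7·sin(4·t) + 1. Sustituyendo t = pi/4: x(pi/4) = 1.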